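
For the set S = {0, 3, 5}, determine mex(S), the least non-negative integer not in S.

1

0 is in the set but 1 is not, so the mex is 1.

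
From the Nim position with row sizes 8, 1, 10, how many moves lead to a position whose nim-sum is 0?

1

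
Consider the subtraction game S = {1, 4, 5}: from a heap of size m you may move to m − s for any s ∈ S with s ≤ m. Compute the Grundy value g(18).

Compute g(0), g(1), … for moves {1, 4, 5}:
k:     0  1  2  3  4  5  6  7  8  9 10 11 12 13 14 15 16 17 18
g(k):  0  1  0  1  2  3  2  3  0  1  0  1  2  3  2  3  0  1  0
So g(18) = 0.

0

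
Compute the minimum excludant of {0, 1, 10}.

2

The values 0, 1 are all present; 2 is the first non-negative integer missing from the set.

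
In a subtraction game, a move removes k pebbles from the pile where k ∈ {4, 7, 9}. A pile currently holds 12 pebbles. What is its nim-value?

3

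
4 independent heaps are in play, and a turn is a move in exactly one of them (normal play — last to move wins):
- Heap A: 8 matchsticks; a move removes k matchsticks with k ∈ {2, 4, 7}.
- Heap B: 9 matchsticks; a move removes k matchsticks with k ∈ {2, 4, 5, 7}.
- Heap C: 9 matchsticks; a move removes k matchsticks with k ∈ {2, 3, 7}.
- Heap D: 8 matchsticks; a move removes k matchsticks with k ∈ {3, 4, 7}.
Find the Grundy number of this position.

1

Build the Grundy sequence for heap A with g(k) = mex{g(k−s) : s ∈ {2, 4, 7}, s ≤ k}:
g(0) = mex{} = 0
g(1) = mex{} = 0
g(2) = mex{0} = 1
g(3) = mex{0} = 1
g(4) = mex{0,1} = 2
g(5) = mex{0,1} = 2
g(6) = mex{1,2} = 0
g(7) = mex{0,1,2} = 3
g(8) = mex{0,2} = 1
So g(8) = 1.
Build the Grundy sequence for heap B with g(k) = mex{g(k−s) : s ∈ {2, 4, 5, 7}, s ≤ k}:
g(0) = mex{} = 0
g(1) = mex{} = 0
g(2) = mex{0} = 1
g(3) = mex{0} = 1
g(4) = mex{0,1} = 2
g(5) = mex{0,1} = 2
g(6) = mex{0,1,2} = 3
g(7) = mex{0,1,2} = 3
g(8) = mex{0,1,2,3} = 4
g(9) = mex{1,2,3} = 0
So g(9) = 0.
For heap C, compute g(0), g(1), … with moves {2, 3, 7}:
g(0) = mex{} = 0
g(1) = mex{} = 0
g(2) = mex{0} = 1
g(3) = mex{0} = 1
g(4) = mex{0,1} = 2
g(5) = mex{1} = 0
g(6) = mex{1,2} = 0
g(7) = mex{0,2} = 1
g(8) = mex{0} = 1
g(9) = mex{0,1} = 2
So g(9) = 2.
Grundy values for heap D (subtraction set {3, 4, 7}):
g(0) = mex{} = 0
g(1) = mex{} = 0
g(2) = mex{} = 0
g(3) = mex{0} = 1
g(4) = mex{0} = 1
g(5) = mex{0} = 1
g(6) = mex{0,1} = 2
g(7) = mex{0,1} = 2
g(8) = mex{0,1} = 2
So g(8) = 2.
By the Sprague-Grundy theorem, the Grundy value of a sum of independent games is the XOR of the component values.
Combined value = 1 XOR 0 XOR 2 XOR 2 = 1.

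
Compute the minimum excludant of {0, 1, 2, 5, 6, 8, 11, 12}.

The values 0, 1, 2 are all present; 3 is the first non-negative integer missing from the set.

3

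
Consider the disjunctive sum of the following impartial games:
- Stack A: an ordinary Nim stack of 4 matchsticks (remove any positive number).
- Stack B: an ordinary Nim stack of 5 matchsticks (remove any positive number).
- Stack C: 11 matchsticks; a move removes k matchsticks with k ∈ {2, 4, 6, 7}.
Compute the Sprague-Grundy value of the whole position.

Stack A is a plain Nim stack of size 4, so its Grundy value is 4.
Stack B is a plain Nim stack of size 5, so its Grundy value is 5.
Build the Grundy sequence for stack C with g(k) = mex{g(k−s) : s ∈ {2, 4, 6, 7}, s ≤ k}:
k:     0  1  2  3  4  5  6  7  8  9 10 11
g(k):  0  0  1  1  2  2  3  3  4  0  0  1
So g(11) = 1.
The value of a disjunctive sum is the nim-sum of the parts.
Combined value = 4 XOR 5 XOR 1 = 0.

0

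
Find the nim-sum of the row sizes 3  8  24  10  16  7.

14

Nim-sum: 3 ⊕ 8 ⊕ 24 ⊕ 10 ⊕ 16 ⊕ 7 = 14.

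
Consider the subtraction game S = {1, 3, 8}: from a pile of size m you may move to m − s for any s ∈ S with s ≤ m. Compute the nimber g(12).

Build the Grundy sequence with g(k) = mex{g(k−s) : s ∈ {1, 3, 8}, s ≤ k}:
k:     0  1  2  3  4  5  6  7  8  9 10 11 12
g(k):  0  1  0  1  0  1  0  1  2  3  2  0  1
So g(12) = 1.

1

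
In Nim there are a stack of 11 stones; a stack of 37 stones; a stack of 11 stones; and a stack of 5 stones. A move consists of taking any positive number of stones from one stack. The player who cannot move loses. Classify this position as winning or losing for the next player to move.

Winning position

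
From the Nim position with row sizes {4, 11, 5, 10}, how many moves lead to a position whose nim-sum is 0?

0

Compute the nim-sum pairwise:
4 ^ 11 = 15
15 ^ 5 = 10
10 ^ 10 = 0
The nim-sum is already 0, so every move leaves a nonzero nim-sum — there are no winning moves.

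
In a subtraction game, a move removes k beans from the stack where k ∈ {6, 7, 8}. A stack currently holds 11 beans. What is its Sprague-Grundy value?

1

Grundy values for subtraction set {6, 7, 8}:
g(0) = mex{} = 0
g(1) = mex{} = 0
g(2) = mex{} = 0
g(3) = mex{} = 0
g(4) = mex{} = 0
g(5) = mex{} = 0
g(6) = mex{0} = 1
g(7) = mex{0} = 1
g(8) = mex{0} = 1
g(9) = mex{0} = 1
g(10) = mex{0} = 1
g(11) = mex{0} = 1
So g(11) = 1.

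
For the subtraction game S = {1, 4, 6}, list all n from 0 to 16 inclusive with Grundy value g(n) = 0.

0, 2, 5, 7, 10, 12, 15

Build the Grundy sequence with g(k) = mex{g(k−s) : s ∈ {1, 4, 6}, s ≤ k}:
k:     0  1  2  3  4  5  6  7  8  9 10 11 12 13 14 15 16
g(k):  0  1  0  1  2  0  1  0  1  2  0  1  0  1  2  0  1
The P-positions (g = 0) in 0..16 are 0, 2, 5, 7, 10, 12, 15.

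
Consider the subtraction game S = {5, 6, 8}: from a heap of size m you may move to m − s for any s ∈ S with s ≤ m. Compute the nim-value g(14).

Compute g(0), g(1), … for moves {5, 6, 8}:
k:     0  1  2  3  4  5  6  7  8  9 10 11 12 13 14
g(k):  0  0  0  0  0  1  1  1  1  1  2  2  2  0  0
So g(14) = 0.

0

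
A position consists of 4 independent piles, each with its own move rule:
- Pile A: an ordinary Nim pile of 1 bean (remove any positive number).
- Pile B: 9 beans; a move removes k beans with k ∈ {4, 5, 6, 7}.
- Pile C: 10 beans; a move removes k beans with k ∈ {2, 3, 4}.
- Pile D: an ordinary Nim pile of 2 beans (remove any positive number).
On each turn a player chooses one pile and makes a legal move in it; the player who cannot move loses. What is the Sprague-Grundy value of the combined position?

3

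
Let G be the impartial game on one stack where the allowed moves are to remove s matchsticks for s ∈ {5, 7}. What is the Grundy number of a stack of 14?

Grundy values for subtraction set {5, 7}:
k:     0  1  2  3  4  5  6  7  8  9 10 11 12 13 14
g(k):  0  0  0  0  0  1  1  1  1  1  2  2  0  0  0
So g(14) = 0.

0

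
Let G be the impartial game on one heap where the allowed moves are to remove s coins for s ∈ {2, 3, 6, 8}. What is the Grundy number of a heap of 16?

1

Compute g(0), g(1), … for moves {2, 3, 6, 8}:
k:     0  1  2  3  4  5  6  7  8  9 10 11 12 13 14 15 16
g(k):  0  0  1  1  2  0  3  1  2  2  0  3  1  2  0  0  1
So g(16) = 1.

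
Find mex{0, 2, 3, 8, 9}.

1

0 is in the set but 1 is not, so the mex is 1.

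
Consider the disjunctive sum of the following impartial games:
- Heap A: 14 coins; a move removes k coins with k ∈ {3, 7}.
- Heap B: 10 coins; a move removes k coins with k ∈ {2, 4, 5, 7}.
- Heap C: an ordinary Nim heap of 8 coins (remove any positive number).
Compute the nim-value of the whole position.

9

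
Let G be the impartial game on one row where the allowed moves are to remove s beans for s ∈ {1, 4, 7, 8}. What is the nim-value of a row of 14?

0

Compute g(0), g(1), … for moves {1, 4, 7, 8}:
g(0) = mex{} = 0
g(1) = mex{0} = 1
g(2) = mex{1} = 0
g(3) = mex{0} = 1
g(4) = mex{0,1} = 2
g(5) = mex{1,2} = 0
g(6) = mex{0} = 1
g(7) = mex{0,1} = 2
g(8) = mex{0,1,2} = 3
g(9) = mex{0,1,3} = 2
g(10) = mex{0,1,2} = 3
g(11) = mex{1,2,3} = 0
g(12) = mex{0,2,3} = 1
g(13) = mex{0,1,2} = 3
g(14) = mex{1,2,3} = 0
So g(14) = 0.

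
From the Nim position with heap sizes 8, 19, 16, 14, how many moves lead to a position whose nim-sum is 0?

1

Compute the nim-sum pairwise:
8 ⊕ 19 = 27
27 ⊕ 16 = 11
11 ⊕ 14 = 5
The overall nim-sum is X = 5. A heap of size p has a winning move iff p XOR X < p (reduce it to p XOR X).
  8: 8 XOR 5 = 13 ≥ 8 — no move.
  19: 19 XOR 5 = 22 ≥ 19 — no move.
  16: 16 XOR 5 = 21 ≥ 16 — no move.
  14: 14 XOR 5 = 11 < 14 — winning move (to 11).
That gives 1 winning move.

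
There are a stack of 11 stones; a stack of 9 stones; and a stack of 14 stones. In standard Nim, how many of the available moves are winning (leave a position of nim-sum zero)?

Nim-sum: 11 XOR 9 XOR 14 = 12.
The overall nim-sum is X = 12. A stack of size p has a winning move iff p XOR X < p (reduce it to p XOR X).
  11: 11 XOR 12 = 7 < 11 — winning move (to 7).
  9: 9 XOR 12 = 5 < 9 — winning move (to 5).
  14: 14 XOR 12 = 2 < 14 — winning move (to 2).
That gives 3 winning moves.

3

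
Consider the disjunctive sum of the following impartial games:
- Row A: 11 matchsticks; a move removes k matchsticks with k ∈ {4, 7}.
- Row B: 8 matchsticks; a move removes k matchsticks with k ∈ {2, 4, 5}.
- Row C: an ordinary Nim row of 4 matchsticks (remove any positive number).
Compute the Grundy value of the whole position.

4

Grundy values for row A (subtraction set {4, 7}):
g(0) = mex{} = 0
g(1) = mex{} = 0
g(2) = mex{} = 0
g(3) = mex{} = 0
g(4) = mex{0} = 1
g(5) = mex{0} = 1
g(6) = mex{0} = 1
g(7) = mex{0} = 1
g(8) = mex{0,1} = 2
g(9) = mex{0,1} = 2
g(10) = mex{0,1} = 2
g(11) = mex{1} = 0
So g(11) = 0.
Build the Grundy sequence for row B with g(k) = mex{g(k−s) : s ∈ {2, 4, 5}, s ≤ k}:
k:     0  1  2  3  4  5  6  7  8
g(k):  0  0  1  1  2  2  3  0  0
So g(8) = 0.
Row C is a plain Nim row of size 4, so its Grundy value is 4.
The value of a disjunctive sum is the nim-sum of the parts.
Combined value = 0 XOR 0 XOR 4 = 4.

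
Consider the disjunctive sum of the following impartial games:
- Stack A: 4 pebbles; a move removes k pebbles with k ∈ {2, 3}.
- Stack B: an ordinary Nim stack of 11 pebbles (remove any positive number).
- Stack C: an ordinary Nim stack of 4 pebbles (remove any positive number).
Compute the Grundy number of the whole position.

13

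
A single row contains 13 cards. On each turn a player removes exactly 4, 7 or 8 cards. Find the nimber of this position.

Build the Grundy sequence with g(k) = mex{g(k−s) : s ∈ {4, 7, 8}, s ≤ k}:
k:     0  1  2  3  4  5  6  7  8  9 10 11 12 13
g(k):  0  0  0  0  1  1  1  1  2  2  2  2  0  0
So g(13) = 0.

0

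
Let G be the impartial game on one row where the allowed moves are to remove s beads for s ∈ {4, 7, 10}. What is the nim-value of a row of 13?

Build the Grundy sequence with g(k) = mex{g(k−s) : s ∈ {4, 7, 10}, s ≤ k}:
g(0) = mex{} = 0
g(1) = mex{} = 0
g(2) = mex{} = 0
g(3) = mex{} = 0
g(4) = mex{0} = 1
g(5) = mex{0} = 1
g(6) = mex{0} = 1
g(7) = mex{0} = 1
g(8) = mex{0,1} = 2
g(9) = mex{0,1} = 2
g(10) = mex{0,1} = 2
g(11) = mex{0,1} = 2
g(12) = mex{0,1,2} = 3
g(13) = mex{0,1,2} = 3
So g(13) = 3.

3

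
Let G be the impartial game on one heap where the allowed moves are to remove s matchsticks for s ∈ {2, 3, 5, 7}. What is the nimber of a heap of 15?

Build the Grundy sequence with g(k) = mex{g(k−s) : s ∈ {2, 3, 5, 7}, s ≤ k}:
k:     0  1  2  3  4  5  6  7  8  9 10 11 12 13 14 15
g(k):  0  0  1  1  2  2  3  3  4  0  0  1  1  2  2  3
So g(15) = 3.

3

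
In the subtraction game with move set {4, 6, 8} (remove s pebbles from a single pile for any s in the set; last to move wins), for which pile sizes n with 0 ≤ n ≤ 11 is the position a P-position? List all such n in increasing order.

0, 1, 2, 3

Compute g(0), g(1), … for moves {4, 6, 8}:
k:     0  1  2  3  4  5  6  7  8  9 10 11
g(k):  0  0  0  0  1  1  1  1  2  2  2  2
The P-positions (g = 0) in 0..11 are 0, 1, 2, 3.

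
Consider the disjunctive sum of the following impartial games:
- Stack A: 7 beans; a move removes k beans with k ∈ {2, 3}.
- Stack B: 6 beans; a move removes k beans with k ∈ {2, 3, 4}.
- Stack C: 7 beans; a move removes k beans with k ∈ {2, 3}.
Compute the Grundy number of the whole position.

For stack A, compute g(0), g(1), … with moves {2, 3}:
k:     0  1  2  3  4  5  6  7
g(k):  0  0  1  1  2  0  0  1
So g(7) = 1.
Build the Grundy sequence for stack B with g(k) = mex{g(k−s) : s ∈ {2, 3, 4}, s ≤ k}:
g(0) = mex{} = 0
g(1) = mex{} = 0
g(2) = mex{0} = 1
g(3) = mex{0} = 1
g(4) = mex{0,1} = 2
g(5) = mex{0,1} = 2
g(6) = mex{1,2} = 0
So g(6) = 0.
Grundy values for stack C (subtraction set {2, 3}):
k:     0  1  2  3  4  5  6  7
g(k):  0  0  1  1  2  0  0  1
So g(7) = 1.
The value of a disjunctive sum is the nim-sum of the parts.
Combined value = 1 ⊕ 0 ⊕ 1 = 0.

0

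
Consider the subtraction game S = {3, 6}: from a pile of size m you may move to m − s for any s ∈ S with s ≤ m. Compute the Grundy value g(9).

0

Compute g(0), g(1), … for moves {3, 6}:
k:     0  1  2  3  4  5  6  7  8  9
g(k):  0  0  0  1  1  1  2  2  2  0
So g(9) = 0.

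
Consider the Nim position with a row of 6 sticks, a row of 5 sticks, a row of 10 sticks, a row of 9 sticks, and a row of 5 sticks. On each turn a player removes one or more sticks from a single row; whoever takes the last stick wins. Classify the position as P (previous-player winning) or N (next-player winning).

N-position

Nim-sum: 6 ⊕ 5 ⊕ 10 ⊕ 9 ⊕ 5 = 5.
The nim-sum is 5 ≠ 0, so this is an N-position: the player to move can win.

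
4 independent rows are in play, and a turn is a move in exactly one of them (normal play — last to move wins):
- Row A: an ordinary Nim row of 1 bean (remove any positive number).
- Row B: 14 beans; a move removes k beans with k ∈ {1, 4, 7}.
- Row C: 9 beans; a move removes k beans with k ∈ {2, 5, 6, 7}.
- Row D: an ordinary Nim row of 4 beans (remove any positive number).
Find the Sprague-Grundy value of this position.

6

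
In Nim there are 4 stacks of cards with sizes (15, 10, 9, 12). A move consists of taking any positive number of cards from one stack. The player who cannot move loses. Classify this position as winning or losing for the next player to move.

Bitwise XOR of the heap sizes:
  1111  (15)
  1010  (10)
  1001  (9)
  1100  (12)
  ----
  0000  (0)
The nim-sum is 0, so this is a P-position: the player to move is in a losing position under optimal play.

Losing position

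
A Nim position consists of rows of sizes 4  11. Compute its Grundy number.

15

Compute the nim-sum pairwise:
4 ⊕ 11 = 15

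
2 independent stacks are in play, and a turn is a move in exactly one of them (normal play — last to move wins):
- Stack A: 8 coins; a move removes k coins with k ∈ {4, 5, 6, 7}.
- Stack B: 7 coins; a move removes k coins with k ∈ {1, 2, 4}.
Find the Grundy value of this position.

3

Build the Grundy sequence for stack A with g(k) = mex{g(k−s) : s ∈ {4, 5, 6, 7}, s ≤ k}:
g(0) = mex{} = 0
g(1) = mex{} = 0
g(2) = mex{} = 0
g(3) = mex{} = 0
g(4) = mex{0} = 1
g(5) = mex{0} = 1
g(6) = mex{0} = 1
g(7) = mex{0} = 1
g(8) = mex{0,1} = 2
So g(8) = 2.
For stack B, compute g(0), g(1), … with moves {1, 2, 4}:
k:     0  1  2  3  4  5  6  7
g(k):  0  1  2  0  1  2  0  1
So g(7) = 1.
The value of a disjunctive sum is the nim-sum of the parts.
Combined value = 2 XOR 1 = 3.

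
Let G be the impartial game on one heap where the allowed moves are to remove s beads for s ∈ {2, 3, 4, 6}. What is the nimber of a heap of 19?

1

Grundy values for subtraction set {2, 3, 4, 6}:
k:     0  1  2  3  4  5  6  7  8  9 10 11 12 13 14 15 16 17 18 19
g(k):  0  0  1  1  2  2  3  3  0  0  1  1  2  2  3  3  0  0  1  1
So g(19) = 1.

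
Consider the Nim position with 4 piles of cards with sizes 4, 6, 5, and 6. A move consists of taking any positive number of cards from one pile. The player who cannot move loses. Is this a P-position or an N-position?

Nim-sum: 4 ⊕ 6 ⊕ 5 ⊕ 6 = 1.
The nim-sum is 1 ≠ 0, so this is an N-position: the player to move can win.

N-position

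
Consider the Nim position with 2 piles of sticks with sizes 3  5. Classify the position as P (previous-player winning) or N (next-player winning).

N-position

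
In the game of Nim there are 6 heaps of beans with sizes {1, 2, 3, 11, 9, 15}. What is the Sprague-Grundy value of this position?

13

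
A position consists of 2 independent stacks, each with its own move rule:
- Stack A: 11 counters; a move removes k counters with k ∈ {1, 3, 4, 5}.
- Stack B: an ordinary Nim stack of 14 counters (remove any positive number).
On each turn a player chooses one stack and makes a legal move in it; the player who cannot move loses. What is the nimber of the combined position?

15

Build the Grundy sequence for stack A with g(k) = mex{g(k−s) : s ∈ {1, 3, 4, 5}, s ≤ k}:
k:     0  1  2  3  4  5  6  7  8  9 10 11
g(k):  0  1  0  1  2  3  2  3  0  1  0  1
So g(11) = 1.
Stack B is a plain Nim stack of size 14, so its Grundy value is 14.
The value of a disjunctive sum is the nim-sum of the parts.
Combined value = 1 XOR 14 = 15.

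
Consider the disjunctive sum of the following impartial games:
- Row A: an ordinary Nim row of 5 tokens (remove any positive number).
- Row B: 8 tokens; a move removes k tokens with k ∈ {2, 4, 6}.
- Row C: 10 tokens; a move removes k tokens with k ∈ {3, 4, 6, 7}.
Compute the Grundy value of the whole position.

5

Row A is a plain Nim row of size 5, so its Grundy value is 5.
For row B, compute g(0), g(1), … with moves {2, 4, 6}:
k:     0  1  2  3  4  5  6  7  8
g(k):  0  0  1  1  2  2  3  3  0
So g(8) = 0.
For row C, compute g(0), g(1), … with moves {3, 4, 6, 7}:
g(0) = mex{} = 0
g(1) = mex{} = 0
g(2) = mex{} = 0
g(3) = mex{0} = 1
g(4) = mex{0} = 1
g(5) = mex{0} = 1
g(6) = mex{0,1} = 2
g(7) = mex{0,1} = 2
g(8) = mex{0,1} = 2
g(9) = mex{0,1,2} = 3
g(10) = mex{1,2} = 0
So g(10) = 0.
By the Sprague-Grundy theorem, the Grundy value of a sum of independent games is the XOR of the component values.
Combined value = 5 ⊕ 0 ⊕ 0 = 5.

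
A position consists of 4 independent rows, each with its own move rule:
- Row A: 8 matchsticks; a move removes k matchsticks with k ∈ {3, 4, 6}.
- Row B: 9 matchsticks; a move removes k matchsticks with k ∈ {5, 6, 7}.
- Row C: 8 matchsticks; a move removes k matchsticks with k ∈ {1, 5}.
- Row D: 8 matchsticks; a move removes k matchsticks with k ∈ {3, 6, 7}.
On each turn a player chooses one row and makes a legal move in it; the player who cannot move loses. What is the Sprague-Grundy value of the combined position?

1

For row A, compute g(0), g(1), … with moves {3, 4, 6}:
k:     0  1  2  3  4  5  6  7  8
g(k):  0  0  0  1  1  1  2  2  2
So g(8) = 2.
Build the Grundy sequence for row B with g(k) = mex{g(k−s) : s ∈ {5, 6, 7}, s ≤ k}:
k:     0  1  2  3  4  5  6  7  8  9
g(k):  0  0  0  0  0  1  1  1  1  1
So g(9) = 1.
Build the Grundy sequence for row C with g(k) = mex{g(k−s) : s ∈ {1, 5}, s ≤ k}:
k:     0  1  2  3  4  5  6  7  8
g(k):  0  1  0  1  0  1  0  1  0
So g(8) = 0.
Build the Grundy sequence for row D with g(k) = mex{g(k−s) : s ∈ {3, 6, 7}, s ≤ k}:
k:     0  1  2  3  4  5  6  7  8
g(k):  0  0  0  1  1  1  2  2  2
So g(8) = 2.
By the Sprague-Grundy theorem, the Grundy value of a sum of independent games is the XOR of the component values.
Combined value = 2 ⊕ 1 ⊕ 0 ⊕ 2 = 1.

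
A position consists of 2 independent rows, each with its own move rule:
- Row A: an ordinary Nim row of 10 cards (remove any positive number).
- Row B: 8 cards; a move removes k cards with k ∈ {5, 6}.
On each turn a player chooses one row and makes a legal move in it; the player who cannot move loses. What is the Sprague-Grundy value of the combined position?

11

Row A is a plain Nim row of size 10, so its Grundy value is 10.
For row B, compute g(0), g(1), … with moves {5, 6}:
g(0) = mex{} = 0
g(1) = mex{} = 0
g(2) = mex{} = 0
g(3) = mex{} = 0
g(4) = mex{} = 0
g(5) = mex{0} = 1
g(6) = mex{0} = 1
g(7) = mex{0} = 1
g(8) = mex{0} = 1
So g(8) = 1.
By the Sprague-Grundy theorem, the Grundy value of a sum of independent games is the XOR of the component values.
Combined value = 10 XOR 1 = 11.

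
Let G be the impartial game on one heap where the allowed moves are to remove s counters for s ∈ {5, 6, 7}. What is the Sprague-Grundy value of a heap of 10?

Compute g(0), g(1), … for moves {5, 6, 7}:
g(0) = mex{} = 0
g(1) = mex{} = 0
g(2) = mex{} = 0
g(3) = mex{} = 0
g(4) = mex{} = 0
g(5) = mex{0} = 1
g(6) = mex{0} = 1
g(7) = mex{0} = 1
g(8) = mex{0} = 1
g(9) = mex{0} = 1
g(10) = mex{0,1} = 2
So g(10) = 2.

2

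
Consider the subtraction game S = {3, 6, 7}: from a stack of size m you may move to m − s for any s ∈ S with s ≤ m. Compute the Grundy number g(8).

Compute g(0), g(1), … for moves {3, 6, 7}:
k:     0  1  2  3  4  5  6  7  8
g(k):  0  0  0  1  1  1  2  2  2
So g(8) = 2.

2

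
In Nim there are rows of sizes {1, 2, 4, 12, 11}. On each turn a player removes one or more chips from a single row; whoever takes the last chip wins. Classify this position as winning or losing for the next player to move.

Losing position

Compute the nim-sum pairwise:
1 ⊕ 2 = 3
3 ⊕ 4 = 7
7 ⊕ 12 = 11
11 ⊕ 11 = 0
The nim-sum is 0, so this is a P-position: the player to move is in a losing position under optimal play.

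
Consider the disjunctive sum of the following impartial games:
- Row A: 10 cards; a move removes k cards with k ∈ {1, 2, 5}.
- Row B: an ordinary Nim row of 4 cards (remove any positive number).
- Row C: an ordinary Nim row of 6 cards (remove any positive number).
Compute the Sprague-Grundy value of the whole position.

For row A, compute g(0), g(1), … with moves {1, 2, 5}:
k:     0  1  2  3  4  5  6  7  8  9 10
g(k):  0  1  2  0  1  2  0  1  2  0  1
So g(10) = 1.
Row B is a plain Nim row of size 4, so its Grundy value is 4.
Row C is a plain Nim row of size 6, so its Grundy value is 6.
The value of a disjunctive sum is the nim-sum of the parts.
Combined value = 1 XOR 4 XOR 6 = 3.

3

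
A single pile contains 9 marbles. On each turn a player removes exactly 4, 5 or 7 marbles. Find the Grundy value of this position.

2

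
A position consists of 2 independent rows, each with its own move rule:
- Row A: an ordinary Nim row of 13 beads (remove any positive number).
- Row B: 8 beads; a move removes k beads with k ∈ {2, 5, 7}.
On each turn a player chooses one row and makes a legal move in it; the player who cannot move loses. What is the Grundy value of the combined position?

15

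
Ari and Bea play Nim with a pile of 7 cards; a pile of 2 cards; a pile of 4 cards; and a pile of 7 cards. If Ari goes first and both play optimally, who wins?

Compute the nim-sum pairwise:
7 ⊕ 2 = 5
5 ⊕ 4 = 1
1 ⊕ 7 = 6
The nim-sum is 6 ≠ 0, so this is an N-position: the player to move can win; Ari has a winning move.

Ari wins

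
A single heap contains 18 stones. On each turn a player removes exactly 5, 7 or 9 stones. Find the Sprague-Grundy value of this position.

0

Grundy values for subtraction set {5, 7, 9}:
k:     0  1  2  3  4  5  6  7  8  9 10 11 12 13 14 15 16 17 18
g(k):  0  0  0  0  0  1  1  1  1  1  2  2  2  2  0  0  0  0  0
So g(18) = 0.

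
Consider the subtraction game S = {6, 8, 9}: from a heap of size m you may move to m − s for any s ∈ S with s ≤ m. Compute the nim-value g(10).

1

Compute g(0), g(1), … for moves {6, 8, 9}:
g(0) = mex{} = 0
g(1) = mex{} = 0
g(2) = mex{} = 0
g(3) = mex{} = 0
g(4) = mex{} = 0
g(5) = mex{} = 0
g(6) = mex{0} = 1
g(7) = mex{0} = 1
g(8) = mex{0} = 1
g(9) = mex{0} = 1
g(10) = mex{0} = 1
So g(10) = 1.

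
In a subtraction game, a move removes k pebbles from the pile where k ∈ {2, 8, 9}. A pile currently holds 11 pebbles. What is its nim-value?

Grundy values for subtraction set {2, 8, 9}:
g(0) = mex{} = 0
g(1) = mex{} = 0
g(2) = mex{0} = 1
g(3) = mex{0} = 1
g(4) = mex{1} = 0
g(5) = mex{1} = 0
g(6) = mex{0} = 1
g(7) = mex{0} = 1
g(8) = mex{0,1} = 2
g(9) = mex{0,1} = 2
g(10) = mex{0,1,2} = 3
g(11) = mex{1,2} = 0
So g(11) = 0.

0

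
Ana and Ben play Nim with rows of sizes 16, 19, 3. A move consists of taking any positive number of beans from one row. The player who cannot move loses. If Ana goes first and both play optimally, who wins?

In binary:
  10000  (16)
  10011  (19)
  00011  (3)
  -----
  00000  (0)
The nim-sum is 0, so this is a P-position: the player to move is in a losing position under optimal play; Ana is about to move from it and so loses — Ben wins.

Ben wins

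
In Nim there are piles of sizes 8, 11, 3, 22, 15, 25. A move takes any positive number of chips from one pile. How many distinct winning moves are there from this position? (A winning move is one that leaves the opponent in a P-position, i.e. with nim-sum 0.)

0

Compute the nim-sum pairwise:
8 ⊕ 11 = 3
3 ⊕ 3 = 0
0 ⊕ 22 = 22
22 ⊕ 15 = 25
25 ⊕ 25 = 0
The nim-sum is already 0, so every move leaves a nonzero nim-sum — there are no winning moves.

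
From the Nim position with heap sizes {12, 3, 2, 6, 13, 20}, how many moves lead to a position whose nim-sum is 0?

1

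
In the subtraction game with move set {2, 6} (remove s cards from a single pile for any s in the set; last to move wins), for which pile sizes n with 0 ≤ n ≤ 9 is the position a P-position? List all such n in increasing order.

Grundy values for subtraction set {2, 6}:
g(0) = mex{} = 0
g(1) = mex{} = 0
g(2) = mex{0} = 1
g(3) = mex{0} = 1
g(4) = mex{1} = 0
g(5) = mex{1} = 0
g(6) = mex{0} = 1
g(7) = mex{0} = 1
g(8) = mex{1} = 0
g(9) = mex{1} = 0
The P-positions (g = 0) in 0..9 are 0, 1, 4, 5, 8, 9.

0, 1, 4, 5, 8, 9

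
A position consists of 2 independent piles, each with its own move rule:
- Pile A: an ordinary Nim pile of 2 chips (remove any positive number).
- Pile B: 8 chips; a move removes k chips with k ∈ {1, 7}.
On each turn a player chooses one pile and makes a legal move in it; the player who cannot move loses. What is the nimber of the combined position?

2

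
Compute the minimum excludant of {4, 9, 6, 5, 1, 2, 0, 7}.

3

The values 0, 1, 2 are all present; 3 is the first non-negative integer missing from the set.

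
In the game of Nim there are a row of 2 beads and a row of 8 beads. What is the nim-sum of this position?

In binary:
  0010  (2)
  1000  (8)
  ----
  1010  (10)

10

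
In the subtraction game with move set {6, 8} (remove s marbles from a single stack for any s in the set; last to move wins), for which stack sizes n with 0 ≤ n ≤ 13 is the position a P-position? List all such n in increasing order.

0, 1, 2, 3, 4, 5

Compute g(0), g(1), … for moves {6, 8}:
g(0) = mex{} = 0
g(1) = mex{} = 0
g(2) = mex{} = 0
g(3) = mex{} = 0
g(4) = mex{} = 0
g(5) = mex{} = 0
g(6) = mex{0} = 1
g(7) = mex{0} = 1
g(8) = mex{0} = 1
g(9) = mex{0} = 1
g(10) = mex{0} = 1
g(11) = mex{0} = 1
g(12) = mex{0,1} = 2
g(13) = mex{0,1} = 2
The P-positions (g = 0) in 0..13 are 0, 1, 2, 3, 4, 5.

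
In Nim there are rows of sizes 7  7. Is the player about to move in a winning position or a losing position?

Losing position

Bitwise XOR of the heap sizes:
  111  (7)
  111  (7)
  ---
  000  (0)
The nim-sum is 0, so this is a P-position: the player to move is in a losing position under optimal play.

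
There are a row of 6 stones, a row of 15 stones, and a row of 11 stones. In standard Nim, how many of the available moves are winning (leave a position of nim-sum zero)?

Write each in binary and XOR column by column:
  0110  (6)
  1111  (15)
  1011  (11)
  ----
  0010  (2)
The overall nim-sum is X = 2. A row of size p has a winning move iff p XOR X < p (reduce it to p XOR X).
  6: 6 XOR 2 = 4 < 6 — winning move (to 4).
  15: 15 XOR 2 = 13 < 15 — winning move (to 13).
  11: 11 XOR 2 = 9 < 11 — winning move (to 9).
That gives 3 winning moves.

3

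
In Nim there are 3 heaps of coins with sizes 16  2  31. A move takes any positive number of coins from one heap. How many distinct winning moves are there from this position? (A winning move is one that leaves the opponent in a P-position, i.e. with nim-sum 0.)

Bitwise XOR of the heap sizes:
  10000  (16)
  00010  (2)
  11111  (31)
  -----
  01101  (13)
The overall nim-sum is X = 13. A heap of size p has a winning move iff p XOR X < p (reduce it to p XOR X).
  16: 16 XOR 13 = 29 ≥ 16 — no move.
  2: 2 XOR 13 = 15 ≥ 2 — no move.
  31: 31 XOR 13 = 18 < 31 — winning move (to 18).
That gives 1 winning move.

1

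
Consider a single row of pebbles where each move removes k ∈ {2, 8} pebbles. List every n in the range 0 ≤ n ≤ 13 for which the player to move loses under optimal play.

0, 1, 4, 5, 10, 11

Compute g(0), g(1), … for moves {2, 8}:
g(0) = mex{} = 0
g(1) = mex{} = 0
g(2) = mex{0} = 1
g(3) = mex{0} = 1
g(4) = mex{1} = 0
g(5) = mex{1} = 0
g(6) = mex{0} = 1
g(7) = mex{0} = 1
g(8) = mex{0,1} = 2
g(9) = mex{0,1} = 2
g(10) = mex{1,2} = 0
g(11) = mex{1,2} = 0
g(12) = mex{0} = 1
g(13) = mex{0} = 1
The P-positions (g = 0) in 0..13 are 0, 1, 4, 5, 10, 11.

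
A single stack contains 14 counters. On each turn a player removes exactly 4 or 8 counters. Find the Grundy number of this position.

0

Grundy values for subtraction set {4, 8}:
k:     0  1  2  3  4  5  6  7  8  9 10 11 12 13 14
g(k):  0  0  0  0  1  1  1  1  2  2  2  2  0  0  0
So g(14) = 0.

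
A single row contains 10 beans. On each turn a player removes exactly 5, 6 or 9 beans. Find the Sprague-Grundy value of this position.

Build the Grundy sequence with g(k) = mex{g(k−s) : s ∈ {5, 6, 9}, s ≤ k}:
g(0) = mex{} = 0
g(1) = mex{} = 0
g(2) = mex{} = 0
g(3) = mex{} = 0
g(4) = mex{} = 0
g(5) = mex{0} = 1
g(6) = mex{0} = 1
g(7) = mex{0} = 1
g(8) = mex{0} = 1
g(9) = mex{0} = 1
g(10) = mex{0,1} = 2
So g(10) = 2.

2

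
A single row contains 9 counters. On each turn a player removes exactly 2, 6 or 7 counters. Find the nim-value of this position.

0

Build the Grundy sequence with g(k) = mex{g(k−s) : s ∈ {2, 6, 7}, s ≤ k}:
g(0) = mex{} = 0
g(1) = mex{} = 0
g(2) = mex{0} = 1
g(3) = mex{0} = 1
g(4) = mex{1} = 0
g(5) = mex{1} = 0
g(6) = mex{0} = 1
g(7) = mex{0} = 1
g(8) = mex{0,1} = 2
g(9) = mex{1} = 0
So g(9) = 0.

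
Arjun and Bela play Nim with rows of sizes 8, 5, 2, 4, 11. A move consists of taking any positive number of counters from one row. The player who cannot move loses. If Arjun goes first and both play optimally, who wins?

Bela wins

Write each in binary and XOR column by column:
  1000  (8)
  0101  (5)
  0010  (2)
  0100  (4)
  1011  (11)
  ----
  0000  (0)
The nim-sum is 0, so this is a P-position: the player to move is in a losing position under optimal play; Arjun is about to move from it and so loses — Bela wins.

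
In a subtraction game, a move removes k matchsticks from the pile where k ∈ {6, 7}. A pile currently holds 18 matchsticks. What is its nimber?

Grundy values for subtraction set {6, 7}:
k:     0  1  2  3  4  5  6  7  8  9 10 11 12 13 14 15 16 17 18
g(k):  0  0  0  0  0  0  1  1  1  1  1  1  2  0  0  0  0  0  0
So g(18) = 0.

0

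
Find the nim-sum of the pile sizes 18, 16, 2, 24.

Write each in binary and XOR column by column:
  10010  (18)
  10000  (16)
  00010  (2)
  11000  (24)
  -----
  11000  (24)

24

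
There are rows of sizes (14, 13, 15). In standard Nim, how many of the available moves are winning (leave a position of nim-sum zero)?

3

In binary:
  1110  (14)
  1101  (13)
  1111  (15)
  ----
  1100  (12)
The overall nim-sum is X = 12. A row of size p has a winning move iff p XOR X < p (reduce it to p XOR X).
  14: 14 XOR 12 = 2 < 14 — winning move (to 2).
  13: 13 XOR 12 = 1 < 13 — winning move (to 1).
  15: 15 XOR 12 = 3 < 15 — winning move (to 3).
That gives 3 winning moves.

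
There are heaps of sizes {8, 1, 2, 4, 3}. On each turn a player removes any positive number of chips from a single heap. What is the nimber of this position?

12

Nim-sum: 8 ⊕ 1 ⊕ 2 ⊕ 4 ⊕ 3 = 12.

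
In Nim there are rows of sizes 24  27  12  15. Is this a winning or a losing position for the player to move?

Nim-sum: 24 ⊕ 27 ⊕ 12 ⊕ 15 = 0.
The nim-sum is 0, so this is a P-position: the player to move is in a losing position under optimal play.

Losing position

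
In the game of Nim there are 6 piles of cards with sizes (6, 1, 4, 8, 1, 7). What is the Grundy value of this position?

13

Nim-sum: 6 ⊕ 1 ⊕ 4 ⊕ 8 ⊕ 1 ⊕ 7 = 13.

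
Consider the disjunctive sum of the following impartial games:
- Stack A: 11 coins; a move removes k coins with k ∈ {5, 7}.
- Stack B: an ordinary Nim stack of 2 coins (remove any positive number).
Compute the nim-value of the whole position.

Build the Grundy sequence for stack A with g(k) = mex{g(k−s) : s ∈ {5, 7}, s ≤ k}:
k:     0  1  2  3  4  5  6  7  8  9 10 11
g(k):  0  0  0  0  0  1  1  1  1  1  2  2
So g(11) = 2.
Stack B is a plain Nim stack of size 2, so its Grundy value is 2.
The value of a disjunctive sum is the nim-sum of the parts.
Combined value = 2 ⊕ 2 = 0.

0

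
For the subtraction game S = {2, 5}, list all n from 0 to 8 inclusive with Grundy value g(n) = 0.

Build the Grundy sequence with g(k) = mex{g(k−s) : s ∈ {2, 5}, s ≤ k}:
g(0) = mex{} = 0
g(1) = mex{} = 0
g(2) = mex{0} = 1
g(3) = mex{0} = 1
g(4) = mex{1} = 0
g(5) = mex{0,1} = 2
g(6) = mex{0} = 1
g(7) = mex{1,2} = 0
g(8) = mex{1} = 0
The P-positions (g = 0) in 0..8 are 0, 1, 4, 7, 8.

0, 1, 4, 7, 8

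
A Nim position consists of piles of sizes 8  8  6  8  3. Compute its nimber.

13

Compute the nim-sum pairwise:
8 XOR 8 = 0
0 XOR 6 = 6
6 XOR 8 = 14
14 XOR 3 = 13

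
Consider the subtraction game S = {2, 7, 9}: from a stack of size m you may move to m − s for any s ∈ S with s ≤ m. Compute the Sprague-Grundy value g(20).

0

Grundy values for subtraction set {2, 7, 9}:
k:     0  1  2  3  4  5  6  7  8  9 10 11 12 13 14 15 16 17 18 19 20
g(k):  0  0  1  1  0  0  1  1  2  2  3  3  2  2  3  0  0  1  1  0  0
So g(20) = 0.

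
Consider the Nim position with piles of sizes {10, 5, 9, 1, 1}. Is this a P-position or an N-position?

N-position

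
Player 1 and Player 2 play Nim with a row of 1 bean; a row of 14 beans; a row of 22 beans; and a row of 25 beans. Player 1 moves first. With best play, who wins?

Write each in binary and XOR column by column:
  00001  (1)
  01110  (14)
  10110  (22)
  11001  (25)
  -----
  00000  (0)
The nim-sum is 0, so this is a P-position: the player to move is in a losing position under optimal play; Player 1 is about to move from it and so loses — Player 2 wins.

Player 2 wins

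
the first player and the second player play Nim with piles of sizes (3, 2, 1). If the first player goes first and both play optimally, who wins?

the second player wins

Nim-sum: 3 ^ 2 ^ 1 = 0.
The nim-sum is 0, so this is a P-position: the player to move is in a losing position under optimal play; the first player is about to move from it and so loses — the second player wins.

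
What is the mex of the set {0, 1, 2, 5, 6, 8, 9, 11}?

The values 0, 1, 2 are all present; 3 is the first non-negative integer missing from the set.

3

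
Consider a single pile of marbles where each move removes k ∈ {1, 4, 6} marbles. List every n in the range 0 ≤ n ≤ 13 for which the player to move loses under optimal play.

0, 2, 5, 7, 10, 12

Grundy values for subtraction set {1, 4, 6}:
g(0) = mex{} = 0
g(1) = mex{0} = 1
g(2) = mex{1} = 0
g(3) = mex{0} = 1
g(4) = mex{0,1} = 2
g(5) = mex{1,2} = 0
g(6) = mex{0} = 1
g(7) = mex{1} = 0
g(8) = mex{0,2} = 1
g(9) = mex{0,1} = 2
g(10) = mex{1,2} = 0
g(11) = mex{0} = 1
g(12) = mex{1} = 0
g(13) = mex{0,2} = 1
The P-positions (g = 0) in 0..13 are 0, 2, 5, 7, 10, 12.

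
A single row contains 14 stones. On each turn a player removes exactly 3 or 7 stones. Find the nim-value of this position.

1

Build the Grundy sequence with g(k) = mex{g(k−s) : s ∈ {3, 7}, s ≤ k}:
g(0) = mex{} = 0
g(1) = mex{} = 0
g(2) = mex{} = 0
g(3) = mex{0} = 1
g(4) = mex{0} = 1
g(5) = mex{0} = 1
g(6) = mex{1} = 0
g(7) = mex{0,1} = 2
g(8) = mex{0,1} = 2
g(9) = mex{0} = 1
g(10) = mex{1,2} = 0
g(11) = mex{1,2} = 0
g(12) = mex{1} = 0
g(13) = mex{0} = 1
g(14) = mex{0,2} = 1
So g(14) = 1.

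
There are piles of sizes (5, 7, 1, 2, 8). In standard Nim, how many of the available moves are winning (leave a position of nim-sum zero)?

Nim-sum: 5 XOR 7 XOR 1 XOR 2 XOR 8 = 9.
The overall nim-sum is X = 9. A pile of size p has a winning move iff p XOR X < p (reduce it to p XOR X).
  5: 5 XOR 9 = 12 ≥ 5 — no move.
  7: 7 XOR 9 = 14 ≥ 7 — no move.
  1: 1 XOR 9 = 8 ≥ 1 — no move.
  2: 2 XOR 9 = 11 ≥ 2 — no move.
  8: 8 XOR 9 = 1 < 8 — winning move (to 1).
That gives 1 winning move.

1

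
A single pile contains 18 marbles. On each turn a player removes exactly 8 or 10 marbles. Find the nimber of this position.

Compute g(0), g(1), … for moves {8, 10}:
k:     0  1  2  3  4  5  6  7  8  9 10 11 12 13 14 15 16 17 18
g(k):  0  0  0  0  0  0  0  0  1  1  1  1  1  1  1  1  2  2  0
So g(18) = 0.

0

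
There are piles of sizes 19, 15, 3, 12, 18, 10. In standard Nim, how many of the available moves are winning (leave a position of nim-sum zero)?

3

Compute the nim-sum pairwise:
19 ⊕ 15 = 28
28 ⊕ 3 = 31
31 ⊕ 12 = 19
19 ⊕ 18 = 1
1 ⊕ 10 = 11
The overall nim-sum is X = 11. A pile of size p has a winning move iff p XOR X < p (reduce it to p XOR X).
  19: 19 XOR 11 = 24 ≥ 19 — no move.
  15: 15 XOR 11 = 4 < 15 — winning move (to 4).
  3: 3 XOR 11 = 8 ≥ 3 — no move.
  12: 12 XOR 11 = 7 < 12 — winning move (to 7).
  18: 18 XOR 11 = 25 ≥ 18 — no move.
  10: 10 XOR 11 = 1 < 10 — winning move (to 1).
That gives 3 winning moves.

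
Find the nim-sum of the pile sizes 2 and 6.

4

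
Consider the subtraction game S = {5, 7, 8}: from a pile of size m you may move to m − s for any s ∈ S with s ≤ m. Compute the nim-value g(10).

2

Grundy values for subtraction set {5, 7, 8}:
g(0) = mex{} = 0
g(1) = mex{} = 0
g(2) = mex{} = 0
g(3) = mex{} = 0
g(4) = mex{} = 0
g(5) = mex{0} = 1
g(6) = mex{0} = 1
g(7) = mex{0} = 1
g(8) = mex{0} = 1
g(9) = mex{0} = 1
g(10) = mex{0,1} = 2
So g(10) = 2.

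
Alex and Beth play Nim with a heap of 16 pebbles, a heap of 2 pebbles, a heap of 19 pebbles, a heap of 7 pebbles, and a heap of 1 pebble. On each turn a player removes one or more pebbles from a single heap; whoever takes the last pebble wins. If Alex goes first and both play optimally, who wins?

Compute the nim-sum pairwise:
16 XOR 2 = 18
18 XOR 19 = 1
1 XOR 7 = 6
6 XOR 1 = 7
The nim-sum is 7 ≠ 0, so this is an N-position: the player to move can win; Alex has a winning move.

Alex wins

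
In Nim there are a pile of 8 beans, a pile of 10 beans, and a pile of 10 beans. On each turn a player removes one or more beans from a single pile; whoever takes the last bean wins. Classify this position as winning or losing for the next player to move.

Winning position

In binary:
  1000  (8)
  1010  (10)
  1010  (10)
  ----
  1000  (8)
The nim-sum is 8 ≠ 0, so this is an N-position: the player to move can win.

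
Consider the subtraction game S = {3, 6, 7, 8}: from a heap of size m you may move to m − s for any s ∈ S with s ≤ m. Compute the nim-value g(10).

Grundy values for subtraction set {3, 6, 7, 8}:
g(0) = mex{} = 0
g(1) = mex{} = 0
g(2) = mex{} = 0
g(3) = mex{0} = 1
g(4) = mex{0} = 1
g(5) = mex{0} = 1
g(6) = mex{0,1} = 2
g(7) = mex{0,1} = 2
g(8) = mex{0,1} = 2
g(9) = mex{0,1,2} = 3
g(10) = mex{0,1,2} = 3
So g(10) = 3.

3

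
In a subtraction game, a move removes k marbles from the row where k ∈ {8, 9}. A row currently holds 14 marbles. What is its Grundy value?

1

Grundy values for subtraction set {8, 9}:
g(0) = mex{} = 0
g(1) = mex{} = 0
g(2) = mex{} = 0
g(3) = mex{} = 0
g(4) = mex{} = 0
g(5) = mex{} = 0
g(6) = mex{} = 0
g(7) = mex{} = 0
g(8) = mex{0} = 1
g(9) = mex{0} = 1
g(10) = mex{0} = 1
g(11) = mex{0} = 1
g(12) = mex{0} = 1
g(13) = mex{0} = 1
g(14) = mex{0} = 1
So g(14) = 1.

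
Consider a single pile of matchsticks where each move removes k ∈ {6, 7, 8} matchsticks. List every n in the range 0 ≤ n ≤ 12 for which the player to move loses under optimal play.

0, 1, 2, 3, 4, 5

Grundy values for subtraction set {6, 7, 8}:
g(0) = mex{} = 0
g(1) = mex{} = 0
g(2) = mex{} = 0
g(3) = mex{} = 0
g(4) = mex{} = 0
g(5) = mex{} = 0
g(6) = mex{0} = 1
g(7) = mex{0} = 1
g(8) = mex{0} = 1
g(9) = mex{0} = 1
g(10) = mex{0} = 1
g(11) = mex{0} = 1
g(12) = mex{0,1} = 2
The P-positions (g = 0) in 0..12 are 0, 1, 2, 3, 4, 5.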